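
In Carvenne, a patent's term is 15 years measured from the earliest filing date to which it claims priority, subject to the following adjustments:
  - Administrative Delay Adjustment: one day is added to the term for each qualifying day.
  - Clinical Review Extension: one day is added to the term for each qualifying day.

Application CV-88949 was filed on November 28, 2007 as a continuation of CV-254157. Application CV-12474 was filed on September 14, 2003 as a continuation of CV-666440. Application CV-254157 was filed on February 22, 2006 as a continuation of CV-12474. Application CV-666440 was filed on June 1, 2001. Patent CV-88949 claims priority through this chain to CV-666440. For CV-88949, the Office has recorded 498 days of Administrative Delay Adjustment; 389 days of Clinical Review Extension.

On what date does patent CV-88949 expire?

Earliest priority filing: 1 June 2001.
Base term: 1 June 2001 + 15 years → 1 June 2016.
Administrative Delay Adjustment: +498 days → 12 October 2017.
Clinical Review Extension: +389 days → 5 November 2018.

November 5, 2018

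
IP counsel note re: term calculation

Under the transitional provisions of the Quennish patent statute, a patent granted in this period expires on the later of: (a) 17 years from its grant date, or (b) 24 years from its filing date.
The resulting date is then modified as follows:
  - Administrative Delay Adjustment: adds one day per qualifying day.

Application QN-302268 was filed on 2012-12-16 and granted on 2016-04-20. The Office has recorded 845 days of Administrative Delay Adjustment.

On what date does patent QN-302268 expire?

April 10, 2039

(a) grant + 17 years → 20 April 2033.
(b) filing + 24 years → 16 December 2036.
Later of the two: 16 December 2036.
Administrative Delay Adjustment: +845 days → 10 April 2039.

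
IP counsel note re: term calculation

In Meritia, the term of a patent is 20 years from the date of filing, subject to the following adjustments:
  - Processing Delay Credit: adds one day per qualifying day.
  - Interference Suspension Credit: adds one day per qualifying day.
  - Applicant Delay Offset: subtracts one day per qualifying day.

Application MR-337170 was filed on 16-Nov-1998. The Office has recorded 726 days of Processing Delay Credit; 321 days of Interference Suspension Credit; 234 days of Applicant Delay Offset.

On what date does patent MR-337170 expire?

February 6, 2021

Base term: filing date + 20 years → 16 November 2018.
Processing Delay Credit: +726 days → 11 November 2020.
Interference Suspension Credit: +321 days → 28 September 2021.
Applicant Delay Offset: −234 days → 6 February 2021.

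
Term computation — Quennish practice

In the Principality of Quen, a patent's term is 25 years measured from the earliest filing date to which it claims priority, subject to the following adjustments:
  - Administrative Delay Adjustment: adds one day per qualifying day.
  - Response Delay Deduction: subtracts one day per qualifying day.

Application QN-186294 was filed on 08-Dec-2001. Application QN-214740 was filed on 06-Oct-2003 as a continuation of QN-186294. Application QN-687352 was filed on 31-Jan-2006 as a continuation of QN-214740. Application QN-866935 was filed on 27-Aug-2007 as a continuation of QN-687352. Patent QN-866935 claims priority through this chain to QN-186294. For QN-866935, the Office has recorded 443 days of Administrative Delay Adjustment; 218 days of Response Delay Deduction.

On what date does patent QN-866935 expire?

2027-07-21

Earliest priority filing: 8 December 2001.
Base term: 8 December 2001 + 25 years → 8 December 2026.
Administrative Delay Adjustment: +443 days → 24 February 2028.
Response Delay Deduction: −218 days → 21 July 2027.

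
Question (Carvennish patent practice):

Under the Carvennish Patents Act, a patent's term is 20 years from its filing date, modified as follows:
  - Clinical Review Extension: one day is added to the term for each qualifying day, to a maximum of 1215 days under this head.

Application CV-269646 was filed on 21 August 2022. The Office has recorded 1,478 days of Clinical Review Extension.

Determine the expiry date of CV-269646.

2045-12-18

Base term: filing date + 20 years → 21 August 2042.
Clinical Review Extension: 1478 days claimed exceeds the 1215-day cap, so +1215 days → 18 December 2045.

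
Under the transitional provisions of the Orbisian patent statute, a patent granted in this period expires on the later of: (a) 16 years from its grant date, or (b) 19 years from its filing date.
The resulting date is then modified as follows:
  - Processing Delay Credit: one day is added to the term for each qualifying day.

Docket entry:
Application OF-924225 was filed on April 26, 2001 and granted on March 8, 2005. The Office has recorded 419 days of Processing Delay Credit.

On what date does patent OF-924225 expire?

May 1, 2022

(a) grant + 16 years → 8 March 2021.
(b) filing + 19 years → 26 April 2020.
Later of the two: 8 March 2021.
Processing Delay Credit: +419 days → 1 May 2022.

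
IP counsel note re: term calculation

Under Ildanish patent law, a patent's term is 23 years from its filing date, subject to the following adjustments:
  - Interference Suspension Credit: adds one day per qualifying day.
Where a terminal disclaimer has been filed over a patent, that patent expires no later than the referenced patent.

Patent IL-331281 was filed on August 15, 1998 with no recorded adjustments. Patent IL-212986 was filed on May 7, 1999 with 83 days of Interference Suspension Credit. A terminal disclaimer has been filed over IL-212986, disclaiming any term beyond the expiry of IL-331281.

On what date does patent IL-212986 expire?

Natural term of IL-212986:
  Base: filing + 23 years → 7 May 2022.
  Interference Suspension Credit: +83 days → 29 July 2022.
Expiry of referenced patent IL-331281:
  Base: filing + 23 years → 15 August 2021.
Terminal disclaimer: IL-212986 expires on the earlier of 29 July 2022 and 15 August 2021.

August 15, 2021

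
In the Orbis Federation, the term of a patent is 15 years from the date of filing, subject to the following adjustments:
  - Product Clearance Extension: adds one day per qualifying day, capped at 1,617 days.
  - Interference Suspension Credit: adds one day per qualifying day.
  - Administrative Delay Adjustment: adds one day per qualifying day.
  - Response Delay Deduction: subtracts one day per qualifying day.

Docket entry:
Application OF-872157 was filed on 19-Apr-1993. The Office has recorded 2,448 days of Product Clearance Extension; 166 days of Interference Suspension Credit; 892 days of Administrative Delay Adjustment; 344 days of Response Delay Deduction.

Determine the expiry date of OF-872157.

2014-09-06

Base term: filing date + 15 years → 19 April 2008.
Product Clearance Extension: 2448 days claimed exceeds the 1617-day cap, so +1617 days → 22 September 2012.
Interference Suspension Credit: +166 days → 7 March 2013.
Administrative Delay Adjustment: +892 days → 16 August 2015.
Response Delay Deduction: −344 days → 6 September 2014.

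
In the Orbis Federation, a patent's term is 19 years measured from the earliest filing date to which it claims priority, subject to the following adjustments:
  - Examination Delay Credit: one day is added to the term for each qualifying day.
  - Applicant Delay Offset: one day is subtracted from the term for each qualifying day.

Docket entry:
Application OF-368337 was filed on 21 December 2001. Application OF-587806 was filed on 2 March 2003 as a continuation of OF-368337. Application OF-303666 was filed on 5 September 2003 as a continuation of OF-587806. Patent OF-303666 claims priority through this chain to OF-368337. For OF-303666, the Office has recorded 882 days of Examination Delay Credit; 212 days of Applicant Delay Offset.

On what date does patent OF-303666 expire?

2022-10-22

Earliest priority filing: 21 December 2001.
Base term: 21 December 2001 + 19 years → 21 December 2020.
Examination Delay Credit: +882 days → 22 May 2023.
Applicant Delay Offset: −212 days → 22 October 2022.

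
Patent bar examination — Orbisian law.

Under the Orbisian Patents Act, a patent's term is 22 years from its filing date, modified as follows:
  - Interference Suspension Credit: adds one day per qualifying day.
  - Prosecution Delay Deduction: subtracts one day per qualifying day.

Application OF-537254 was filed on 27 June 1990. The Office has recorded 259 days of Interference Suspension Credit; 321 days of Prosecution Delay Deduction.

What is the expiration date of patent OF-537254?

2012-04-26

Base term: filing date + 22 years → 27 June 2012.
Interference Suspension Credit: +259 days → 13 March 2013.
Prosecution Delay Deduction: −321 days → 26 April 2012.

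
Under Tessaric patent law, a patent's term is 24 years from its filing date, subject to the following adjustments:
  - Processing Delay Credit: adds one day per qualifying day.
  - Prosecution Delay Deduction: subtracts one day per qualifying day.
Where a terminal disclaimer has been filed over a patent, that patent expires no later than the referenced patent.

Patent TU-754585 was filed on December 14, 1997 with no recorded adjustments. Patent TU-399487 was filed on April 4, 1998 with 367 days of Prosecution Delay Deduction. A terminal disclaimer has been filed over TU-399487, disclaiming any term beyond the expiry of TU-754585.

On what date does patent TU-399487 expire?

Natural term of TU-399487:
  Base: filing + 24 years → 4 April 2022.
  Prosecution Delay Deduction: −367 days → 2 April 2021.
Expiry of referenced patent TU-754585:
  Base: filing + 24 years → 14 December 2021.
Terminal disclaimer: TU-399487 expires on the earlier of 2 April 2021 and 14 December 2021.

2021-04-02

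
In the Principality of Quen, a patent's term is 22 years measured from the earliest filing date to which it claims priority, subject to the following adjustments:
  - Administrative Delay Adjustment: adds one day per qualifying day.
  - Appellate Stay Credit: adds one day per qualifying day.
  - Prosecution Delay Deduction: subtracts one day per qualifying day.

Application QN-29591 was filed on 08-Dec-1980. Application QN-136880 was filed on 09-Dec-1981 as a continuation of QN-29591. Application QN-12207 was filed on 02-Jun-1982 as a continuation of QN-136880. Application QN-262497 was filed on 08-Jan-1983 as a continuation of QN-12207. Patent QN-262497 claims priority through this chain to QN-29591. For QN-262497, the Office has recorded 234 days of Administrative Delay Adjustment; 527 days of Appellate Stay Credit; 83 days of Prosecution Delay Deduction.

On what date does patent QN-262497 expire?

Earliest priority filing: 8 December 1980.
Base term: 8 December 1980 + 22 years → 8 December 2002.
Administrative Delay Adjustment: +234 days → 30 July 2003.
Appellate Stay Credit: +527 days → 7 January 2005.
Prosecution Delay Deduction: −83 days → 16 October 2004.

2004-10-16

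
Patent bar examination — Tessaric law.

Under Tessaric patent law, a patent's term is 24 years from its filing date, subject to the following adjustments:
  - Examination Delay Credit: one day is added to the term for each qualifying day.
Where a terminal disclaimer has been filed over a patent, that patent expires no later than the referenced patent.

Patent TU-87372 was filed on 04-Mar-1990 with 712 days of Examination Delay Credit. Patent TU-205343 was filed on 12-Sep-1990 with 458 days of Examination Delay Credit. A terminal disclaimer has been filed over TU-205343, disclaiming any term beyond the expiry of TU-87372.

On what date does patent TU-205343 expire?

Natural term of TU-205343:
  Base: filing + 24 years → 12 September 2014.
  Examination Delay Credit: +458 days → 14 December 2015.
Expiry of referenced patent TU-87372:
  Base: filing + 24 years → 4 March 2014.
  Examination Delay Credit: +712 days → 14 February 2016.
Terminal disclaimer: TU-205343 expires on the earlier of 14 December 2015 and 14 February 2016.

2015-12-14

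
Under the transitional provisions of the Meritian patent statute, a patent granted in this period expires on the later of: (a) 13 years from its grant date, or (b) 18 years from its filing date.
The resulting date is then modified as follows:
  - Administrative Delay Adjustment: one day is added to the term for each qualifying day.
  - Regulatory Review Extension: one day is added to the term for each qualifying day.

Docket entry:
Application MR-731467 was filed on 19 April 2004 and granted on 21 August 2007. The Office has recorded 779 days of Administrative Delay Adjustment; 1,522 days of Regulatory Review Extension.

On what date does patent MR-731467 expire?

2028-08-06

(a) grant + 13 years → 21 August 2020.
(b) filing + 18 years → 19 April 2022.
Later of the two: 19 April 2022.
Administrative Delay Adjustment: +779 days → 6 June 2024.
Regulatory Review Extension: +1522 days → 6 August 2028.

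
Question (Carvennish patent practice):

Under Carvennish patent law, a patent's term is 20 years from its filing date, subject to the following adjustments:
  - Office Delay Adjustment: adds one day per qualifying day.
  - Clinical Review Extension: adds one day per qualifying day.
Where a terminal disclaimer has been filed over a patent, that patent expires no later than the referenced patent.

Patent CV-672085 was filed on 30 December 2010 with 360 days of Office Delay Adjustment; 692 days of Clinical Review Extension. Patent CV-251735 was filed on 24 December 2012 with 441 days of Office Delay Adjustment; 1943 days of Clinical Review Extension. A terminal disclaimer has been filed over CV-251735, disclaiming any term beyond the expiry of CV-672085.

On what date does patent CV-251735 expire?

November 16, 2033

Natural term of CV-251735:
  Base: filing + 20 years → 24 December 2032.
  Office Delay Adjustment: +441 days → 10 March 2034.
  Clinical Review Extension: +1943 days → 5 July 2039.
Expiry of referenced patent CV-672085:
  Base: filing + 20 years → 30 December 2030.
  Office Delay Adjustment: +360 days → 25 December 2031.
  Clinical Review Extension: +692 days → 16 November 2033.
Terminal disclaimer: CV-251735 expires on the earlier of 5 July 2039 and 16 November 2033.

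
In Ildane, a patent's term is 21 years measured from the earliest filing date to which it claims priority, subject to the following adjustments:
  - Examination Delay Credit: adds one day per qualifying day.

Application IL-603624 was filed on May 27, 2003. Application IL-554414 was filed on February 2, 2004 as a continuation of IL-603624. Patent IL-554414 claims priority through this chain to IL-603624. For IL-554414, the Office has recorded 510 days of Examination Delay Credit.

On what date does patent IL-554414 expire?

Earliest priority filing: 27 May 2003.
Base term: 27 May 2003 + 21 years → 27 May 2024.
Examination Delay Credit: +510 days → 19 October 2025.

October 19, 2025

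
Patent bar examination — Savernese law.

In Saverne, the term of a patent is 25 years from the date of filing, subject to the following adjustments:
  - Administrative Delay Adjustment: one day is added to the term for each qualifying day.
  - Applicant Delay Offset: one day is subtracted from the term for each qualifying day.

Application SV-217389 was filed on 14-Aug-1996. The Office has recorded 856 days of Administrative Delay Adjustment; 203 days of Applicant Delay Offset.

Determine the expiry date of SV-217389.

May 29, 2023

Base term: filing date + 25 years → 14 August 2021.
Administrative Delay Adjustment: +856 days → 18 December 2023.
Applicant Delay Offset: −203 days → 29 May 2023.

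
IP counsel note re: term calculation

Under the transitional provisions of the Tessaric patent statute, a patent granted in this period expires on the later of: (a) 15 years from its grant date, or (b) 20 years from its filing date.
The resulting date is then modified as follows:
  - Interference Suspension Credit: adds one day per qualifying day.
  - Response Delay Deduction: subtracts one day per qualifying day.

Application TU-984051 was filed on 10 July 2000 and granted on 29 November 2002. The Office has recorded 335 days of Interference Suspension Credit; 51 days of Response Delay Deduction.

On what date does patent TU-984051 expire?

(a) grant + 15 years → 29 November 2017.
(b) filing + 20 years → 10 July 2020.
Later of the two: 10 July 2020.
Interference Suspension Credit: +335 days → 10 June 2021.
Response Delay Deduction: −51 days → 20 April 2021.

2021-04-20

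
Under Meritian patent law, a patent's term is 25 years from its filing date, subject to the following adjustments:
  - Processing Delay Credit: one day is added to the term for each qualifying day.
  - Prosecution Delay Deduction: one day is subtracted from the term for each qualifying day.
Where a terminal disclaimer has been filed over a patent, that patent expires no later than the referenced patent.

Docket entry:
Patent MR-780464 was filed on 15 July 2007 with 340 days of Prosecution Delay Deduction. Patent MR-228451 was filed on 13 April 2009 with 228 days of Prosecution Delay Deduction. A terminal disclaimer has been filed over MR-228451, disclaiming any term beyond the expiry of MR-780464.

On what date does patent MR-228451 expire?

Natural term of MR-228451:
  Base: filing + 25 years → 13 April 2034.
  Prosecution Delay Deduction: −228 days → 28 August 2033.
Expiry of referenced patent MR-780464:
  Base: filing + 25 years → 15 July 2032.
  Prosecution Delay Deduction: −340 days → 10 August 2031.
Terminal disclaimer: MR-228451 expires on the earlier of 28 August 2033 and 10 August 2031.

August 10, 2031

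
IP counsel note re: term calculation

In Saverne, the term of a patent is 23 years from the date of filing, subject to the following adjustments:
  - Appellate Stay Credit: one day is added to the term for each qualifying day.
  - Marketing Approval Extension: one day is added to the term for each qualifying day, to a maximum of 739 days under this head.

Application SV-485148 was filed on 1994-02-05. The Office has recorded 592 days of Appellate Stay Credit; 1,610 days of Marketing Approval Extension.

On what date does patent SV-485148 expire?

2020-09-28

Base term: filing date + 23 years → 5 February 2017.
Appellate Stay Credit: +592 days → 20 September 2018.
Marketing Approval Extension: 1610 days claimed exceeds the 739-day cap, so +739 days → 28 September 2020.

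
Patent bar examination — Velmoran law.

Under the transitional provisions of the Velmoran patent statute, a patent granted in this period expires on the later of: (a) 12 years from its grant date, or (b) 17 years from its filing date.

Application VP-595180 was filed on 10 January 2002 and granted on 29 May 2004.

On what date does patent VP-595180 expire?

2019-01-10

(a) grant + 12 years → 29 May 2016.
(b) filing + 17 years → 10 January 2019.
Later of the two: 10 January 2019.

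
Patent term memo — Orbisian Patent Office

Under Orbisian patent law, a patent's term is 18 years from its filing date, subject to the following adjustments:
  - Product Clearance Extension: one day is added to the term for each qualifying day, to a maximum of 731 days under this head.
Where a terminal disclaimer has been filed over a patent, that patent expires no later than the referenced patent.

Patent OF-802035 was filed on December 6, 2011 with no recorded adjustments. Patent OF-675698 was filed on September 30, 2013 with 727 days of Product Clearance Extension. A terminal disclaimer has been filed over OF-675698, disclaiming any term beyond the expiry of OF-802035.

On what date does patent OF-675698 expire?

Natural term of OF-675698:
  Base: filing + 18 years → 30 September 2031.
  Product Clearance Extension: 727 days (within the 731-day cap) → +727 days → 26 September 2033.
Expiry of referenced patent OF-802035:
  Base: filing + 18 years → 6 December 2029.
Terminal disclaimer: OF-675698 expires on the earlier of 26 September 2033 and 6 December 2029.

December 6, 2029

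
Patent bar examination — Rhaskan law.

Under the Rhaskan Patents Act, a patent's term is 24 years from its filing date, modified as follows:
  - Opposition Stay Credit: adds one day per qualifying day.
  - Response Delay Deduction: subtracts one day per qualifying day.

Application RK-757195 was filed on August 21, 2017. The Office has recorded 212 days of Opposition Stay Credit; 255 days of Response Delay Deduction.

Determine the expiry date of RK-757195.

2041-07-09

Base term: filing date + 24 years → 21 August 2041.
Opposition Stay Credit: +212 days → 21 March 2042.
Response Delay Deduction: −255 days → 9 July 2041.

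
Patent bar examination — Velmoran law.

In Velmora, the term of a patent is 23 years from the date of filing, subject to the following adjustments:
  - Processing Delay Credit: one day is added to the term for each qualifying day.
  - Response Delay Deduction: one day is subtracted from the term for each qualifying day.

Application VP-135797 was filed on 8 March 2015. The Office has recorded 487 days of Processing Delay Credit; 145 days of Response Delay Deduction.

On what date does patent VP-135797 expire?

2039-02-13

Base term: filing date + 23 years → 8 March 2038.
Processing Delay Credit: +487 days → 8 July 2039.
Response Delay Deduction: −145 days → 13 February 2039.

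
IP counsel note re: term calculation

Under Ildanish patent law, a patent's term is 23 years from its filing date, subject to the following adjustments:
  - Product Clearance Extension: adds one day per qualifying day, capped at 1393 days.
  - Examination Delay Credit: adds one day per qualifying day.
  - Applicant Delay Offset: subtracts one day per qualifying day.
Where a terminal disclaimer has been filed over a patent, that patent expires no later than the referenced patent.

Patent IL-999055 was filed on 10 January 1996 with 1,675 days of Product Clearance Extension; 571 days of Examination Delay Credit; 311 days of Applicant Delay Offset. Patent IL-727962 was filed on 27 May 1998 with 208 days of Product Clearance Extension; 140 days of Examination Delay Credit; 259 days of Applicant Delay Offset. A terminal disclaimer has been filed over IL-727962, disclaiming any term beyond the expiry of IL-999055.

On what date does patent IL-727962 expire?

August 24, 2021

Natural term of IL-727962:
  Base: filing + 23 years → 27 May 2021.
  Product Clearance Extension: 208 days (within the 1393-day cap) → +208 days → 21 December 2021.
  Examination Delay Credit: +140 days → 10 May 2022.
  Applicant Delay Offset: −259 days → 24 August 2021.
Expiry of referenced patent IL-999055:
  Base: filing + 23 years → 10 January 2019.
  Product Clearance Extension: 1675 days claimed exceeds the 1393-day cap, so +1393 days → 3 November 2022.
  Examination Delay Credit: +571 days → 27 May 2024.
  Applicant Delay Offset: −311 days → 21 July 2023.
Terminal disclaimer: IL-727962 expires on the earlier of 24 August 2021 and 21 July 2023.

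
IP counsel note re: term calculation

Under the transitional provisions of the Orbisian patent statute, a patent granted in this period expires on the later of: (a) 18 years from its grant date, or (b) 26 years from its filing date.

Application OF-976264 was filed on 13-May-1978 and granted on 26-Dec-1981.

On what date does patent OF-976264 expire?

May 13, 2004

(a) grant + 18 years → 26 December 1999.
(b) filing + 26 years → 13 May 2004.
Later of the two: 13 May 2004.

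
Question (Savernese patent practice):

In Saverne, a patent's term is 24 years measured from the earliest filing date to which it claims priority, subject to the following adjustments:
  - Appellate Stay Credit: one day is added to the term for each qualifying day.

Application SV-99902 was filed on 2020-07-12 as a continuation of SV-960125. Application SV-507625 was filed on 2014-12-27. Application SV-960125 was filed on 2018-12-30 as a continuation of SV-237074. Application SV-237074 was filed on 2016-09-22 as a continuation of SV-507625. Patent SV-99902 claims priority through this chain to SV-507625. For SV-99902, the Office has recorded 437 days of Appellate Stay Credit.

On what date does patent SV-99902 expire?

Earliest priority filing: 27 December 2014.
Base term: 27 December 2014 + 24 years → 27 December 2038.
Appellate Stay Credit: +437 days → 8 March 2040.

March 8, 2040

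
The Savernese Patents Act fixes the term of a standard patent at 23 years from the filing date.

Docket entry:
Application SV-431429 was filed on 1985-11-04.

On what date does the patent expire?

November 4, 2008

Filing date + 23 years → 4 November 2008.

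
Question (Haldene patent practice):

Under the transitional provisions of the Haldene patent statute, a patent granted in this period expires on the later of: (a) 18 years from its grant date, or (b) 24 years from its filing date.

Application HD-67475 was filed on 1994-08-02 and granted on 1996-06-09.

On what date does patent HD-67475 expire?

(a) grant + 18 years → 9 June 2014.
(b) filing + 24 years → 2 August 2018.
Later of the two: 2 August 2018.

2018-08-02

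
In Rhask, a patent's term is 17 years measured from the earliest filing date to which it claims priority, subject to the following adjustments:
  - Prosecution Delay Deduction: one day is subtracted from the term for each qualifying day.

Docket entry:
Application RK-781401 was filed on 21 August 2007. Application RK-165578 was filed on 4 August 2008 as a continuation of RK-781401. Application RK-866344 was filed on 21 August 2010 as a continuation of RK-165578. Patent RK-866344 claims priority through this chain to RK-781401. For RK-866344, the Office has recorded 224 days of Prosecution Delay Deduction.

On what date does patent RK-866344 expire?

2024-01-10

Earliest priority filing: 21 August 2007.
Base term: 21 August 2007 + 17 years → 21 August 2024.
Prosecution Delay Deduction: −224 days → 10 January 2024.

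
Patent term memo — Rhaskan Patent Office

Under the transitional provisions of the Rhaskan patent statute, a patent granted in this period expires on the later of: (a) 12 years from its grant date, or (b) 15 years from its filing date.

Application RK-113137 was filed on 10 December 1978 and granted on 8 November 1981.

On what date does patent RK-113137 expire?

December 10, 1993

(a) grant + 12 years → 8 November 1993.
(b) filing + 15 years → 10 December 1993.
Later of the two: 10 December 1993.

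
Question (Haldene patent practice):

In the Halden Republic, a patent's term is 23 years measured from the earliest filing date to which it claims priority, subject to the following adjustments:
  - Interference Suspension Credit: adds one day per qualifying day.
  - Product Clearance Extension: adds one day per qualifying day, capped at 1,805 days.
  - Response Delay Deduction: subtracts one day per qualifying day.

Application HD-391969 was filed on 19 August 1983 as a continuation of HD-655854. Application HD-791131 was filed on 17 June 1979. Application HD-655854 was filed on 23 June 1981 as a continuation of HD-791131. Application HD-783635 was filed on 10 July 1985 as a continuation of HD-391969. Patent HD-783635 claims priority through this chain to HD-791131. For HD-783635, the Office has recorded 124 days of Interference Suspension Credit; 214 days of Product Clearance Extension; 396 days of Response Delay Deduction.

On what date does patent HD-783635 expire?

April 20, 2002

Earliest priority filing: 17 June 1979.
Base term: 17 June 1979 + 23 years → 17 June 2002.
Interference Suspension Credit: +124 days → 19 October 2002.
Product Clearance Extension: 214 days (within the 1805-day cap) → +214 days → 21 May 2003.
Response Delay Deduction: −396 days → 20 April 2002.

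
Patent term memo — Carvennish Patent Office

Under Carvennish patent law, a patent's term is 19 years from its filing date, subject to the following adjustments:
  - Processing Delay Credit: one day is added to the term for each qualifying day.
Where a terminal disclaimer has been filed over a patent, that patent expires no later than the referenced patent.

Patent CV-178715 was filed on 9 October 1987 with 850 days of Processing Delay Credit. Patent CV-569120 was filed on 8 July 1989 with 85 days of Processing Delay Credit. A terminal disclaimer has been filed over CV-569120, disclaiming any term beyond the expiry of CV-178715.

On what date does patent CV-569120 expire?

Natural term of CV-569120:
  Base: filing + 19 years → 8 July 2008.
  Processing Delay Credit: +85 days → 1 October 2008.
Expiry of referenced patent CV-178715:
  Base: filing + 19 years → 9 October 2006.
  Processing Delay Credit: +850 days → 5 February 2009.
Terminal disclaimer: CV-569120 expires on the earlier of 1 October 2008 and 5 February 2009.

2008-10-01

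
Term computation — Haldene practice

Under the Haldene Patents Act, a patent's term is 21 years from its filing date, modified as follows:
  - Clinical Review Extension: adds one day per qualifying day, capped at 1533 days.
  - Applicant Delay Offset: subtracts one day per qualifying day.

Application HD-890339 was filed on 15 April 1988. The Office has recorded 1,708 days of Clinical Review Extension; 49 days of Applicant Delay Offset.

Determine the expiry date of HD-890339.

Base term: filing date + 21 years → 15 April 2009.
Clinical Review Extension: 1708 days claimed exceeds the 1533-day cap, so +1533 days → 26 June 2013.
Applicant Delay Offset: −49 days → 8 May 2013.

2013-05-08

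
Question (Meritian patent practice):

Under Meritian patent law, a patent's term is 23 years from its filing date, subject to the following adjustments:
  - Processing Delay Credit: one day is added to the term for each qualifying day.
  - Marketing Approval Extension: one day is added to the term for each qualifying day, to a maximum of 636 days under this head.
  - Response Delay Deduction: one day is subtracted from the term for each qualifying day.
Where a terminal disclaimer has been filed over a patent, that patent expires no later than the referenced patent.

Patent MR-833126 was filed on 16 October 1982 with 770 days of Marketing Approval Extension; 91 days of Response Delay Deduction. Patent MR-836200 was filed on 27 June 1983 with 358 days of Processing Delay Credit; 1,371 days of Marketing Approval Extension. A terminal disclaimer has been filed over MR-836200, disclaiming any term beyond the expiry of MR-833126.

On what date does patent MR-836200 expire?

2007-04-14

Natural term of MR-836200:
  Base: filing + 23 years → 27 June 2006.
  Processing Delay Credit: +358 days → 20 June 2007.
  Marketing Approval Extension: 1371 days claimed exceeds the 636-day cap, so +636 days → 17 March 2009.
Expiry of referenced patent MR-833126:
  Base: filing + 23 years → 16 October 2005.
  Marketing Approval Extension: 770 days claimed exceeds the 636-day cap, so +636 days → 14 July 2007.
  Response Delay Deduction: −91 days → 14 April 2007.
Terminal disclaimer: MR-836200 expires on the earlier of 17 March 2009 and 14 April 2007.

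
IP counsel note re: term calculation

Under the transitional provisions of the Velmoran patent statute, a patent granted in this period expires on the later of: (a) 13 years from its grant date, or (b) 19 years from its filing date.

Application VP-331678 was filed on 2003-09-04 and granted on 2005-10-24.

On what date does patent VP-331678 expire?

September 4, 2022

(a) grant + 13 years → 24 October 2018.
(b) filing + 19 years → 4 September 2022.
Later of the two: 4 September 2022.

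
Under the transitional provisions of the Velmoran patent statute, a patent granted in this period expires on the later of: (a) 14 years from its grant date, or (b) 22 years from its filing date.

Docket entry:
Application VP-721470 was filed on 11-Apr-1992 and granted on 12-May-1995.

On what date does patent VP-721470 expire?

2014-04-11

(a) grant + 14 years → 12 May 2009.
(b) filing + 22 years → 11 April 2014.
Later of the two: 11 April 2014.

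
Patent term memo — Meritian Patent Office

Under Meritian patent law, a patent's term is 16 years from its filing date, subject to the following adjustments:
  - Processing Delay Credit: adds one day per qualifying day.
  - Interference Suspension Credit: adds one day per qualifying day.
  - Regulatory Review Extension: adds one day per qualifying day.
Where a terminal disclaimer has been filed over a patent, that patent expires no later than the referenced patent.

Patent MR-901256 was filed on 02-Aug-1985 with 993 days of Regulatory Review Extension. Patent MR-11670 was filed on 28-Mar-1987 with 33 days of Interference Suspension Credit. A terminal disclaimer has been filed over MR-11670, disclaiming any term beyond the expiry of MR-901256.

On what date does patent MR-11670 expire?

April 30, 2003

Natural term of MR-11670:
  Base: filing + 16 years → 28 March 2003.
  Interference Suspension Credit: +33 days → 30 April 2003.
Expiry of referenced patent MR-901256:
  Base: filing + 16 years → 2 August 2001.
  Regulatory Review Extension: +993 days → 21 April 2004.
Terminal disclaimer: MR-11670 expires on the earlier of 30 April 2003 and 21 April 2004.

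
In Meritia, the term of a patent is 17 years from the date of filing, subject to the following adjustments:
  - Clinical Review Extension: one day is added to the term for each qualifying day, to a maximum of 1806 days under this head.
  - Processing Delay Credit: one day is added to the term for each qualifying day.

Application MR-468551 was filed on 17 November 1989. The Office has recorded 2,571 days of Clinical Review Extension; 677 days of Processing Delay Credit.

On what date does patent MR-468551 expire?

September 4, 2013

Base term: filing date + 17 years → 17 November 2006.
Clinical Review Extension: 2571 days claimed exceeds the 1806-day cap, so +1806 days → 28 October 2011.
Processing Delay Credit: +677 days → 4 September 2013.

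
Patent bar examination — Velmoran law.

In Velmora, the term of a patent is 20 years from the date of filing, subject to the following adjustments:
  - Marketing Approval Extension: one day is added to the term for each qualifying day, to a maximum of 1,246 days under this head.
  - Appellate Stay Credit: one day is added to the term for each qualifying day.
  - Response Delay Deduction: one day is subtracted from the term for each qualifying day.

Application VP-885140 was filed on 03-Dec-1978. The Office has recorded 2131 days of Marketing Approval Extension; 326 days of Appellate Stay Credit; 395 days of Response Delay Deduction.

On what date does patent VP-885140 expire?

February 22, 2002

Base term: filing date + 20 years → 3 December 1998.
Marketing Approval Extension: 2131 days claimed exceeds the 1246-day cap, so +1246 days → 2 May 2002.
Appellate Stay Credit: +326 days → 24 March 2003.
Response Delay Deduction: −395 days → 22 February 2002.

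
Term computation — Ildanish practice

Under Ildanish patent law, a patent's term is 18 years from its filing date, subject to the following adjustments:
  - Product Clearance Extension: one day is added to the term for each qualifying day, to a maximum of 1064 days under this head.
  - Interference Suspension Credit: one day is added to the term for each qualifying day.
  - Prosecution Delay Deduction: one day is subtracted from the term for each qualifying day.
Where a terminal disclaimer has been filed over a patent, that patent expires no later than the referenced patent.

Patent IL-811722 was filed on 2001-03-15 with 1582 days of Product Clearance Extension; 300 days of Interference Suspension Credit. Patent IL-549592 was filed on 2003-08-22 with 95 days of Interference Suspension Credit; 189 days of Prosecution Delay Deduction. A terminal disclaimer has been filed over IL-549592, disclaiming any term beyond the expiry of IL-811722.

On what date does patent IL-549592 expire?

Natural term of IL-549592:
  Base: filing + 18 years → 22 August 2021.
  Interference Suspension Credit: +95 days → 25 November 2021.
  Prosecution Delay Deduction: −189 days → 20 May 2021.
Expiry of referenced patent IL-811722:
  Base: filing + 18 years → 15 March 2019.
  Product Clearance Extension: 1582 days claimed exceeds the 1064-day cap, so +1064 days → 11 February 2022.
  Interference Suspension Credit: +300 days → 8 December 2022.
Terminal disclaimer: IL-549592 expires on the earlier of 20 May 2021 and 8 December 2022.

May 20, 2021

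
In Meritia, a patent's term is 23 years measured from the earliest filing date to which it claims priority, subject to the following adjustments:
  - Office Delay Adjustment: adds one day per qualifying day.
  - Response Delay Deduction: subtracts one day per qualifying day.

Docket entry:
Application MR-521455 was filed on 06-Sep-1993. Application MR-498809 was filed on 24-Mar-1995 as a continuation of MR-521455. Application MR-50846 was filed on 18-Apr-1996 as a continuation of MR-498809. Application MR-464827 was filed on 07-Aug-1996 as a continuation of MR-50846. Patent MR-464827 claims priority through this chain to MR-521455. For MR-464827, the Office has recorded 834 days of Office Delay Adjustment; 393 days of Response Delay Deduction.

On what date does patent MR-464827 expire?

2017-11-21

Earliest priority filing: 6 September 1993.
Base term: 6 September 1993 + 23 years → 6 September 2016.
Office Delay Adjustment: +834 days → 19 December 2018.
Response Delay Deduction: −393 days → 21 November 2017.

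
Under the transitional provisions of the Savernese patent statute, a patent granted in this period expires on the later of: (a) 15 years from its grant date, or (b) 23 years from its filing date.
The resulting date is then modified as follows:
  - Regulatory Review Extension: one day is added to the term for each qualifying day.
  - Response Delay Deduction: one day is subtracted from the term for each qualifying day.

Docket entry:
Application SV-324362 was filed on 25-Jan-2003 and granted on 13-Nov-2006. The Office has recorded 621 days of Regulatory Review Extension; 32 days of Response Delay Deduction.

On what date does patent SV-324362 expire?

September 6, 2027

(a) grant + 15 years → 13 November 2021.
(b) filing + 23 years → 25 January 2026.
Later of the two: 25 January 2026.
Regulatory Review Extension: +621 days → 8 October 2027.
Response Delay Deduction: −32 days → 6 September 2027.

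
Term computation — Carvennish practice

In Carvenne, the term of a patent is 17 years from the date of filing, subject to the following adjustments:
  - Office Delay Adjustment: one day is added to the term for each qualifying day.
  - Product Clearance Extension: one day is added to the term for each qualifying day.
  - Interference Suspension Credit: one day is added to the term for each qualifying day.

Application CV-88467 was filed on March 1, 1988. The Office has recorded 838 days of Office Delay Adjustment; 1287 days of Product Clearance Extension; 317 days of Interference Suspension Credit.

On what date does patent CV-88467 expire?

Base term: filing date + 17 years → 1 March 2005.
Office Delay Adjustment: +838 days → 17 June 2007.
Product Clearance Extension: +1287 days → 25 December 2010.
Interference Suspension Credit: +317 days → 7 November 2011.

November 7, 2011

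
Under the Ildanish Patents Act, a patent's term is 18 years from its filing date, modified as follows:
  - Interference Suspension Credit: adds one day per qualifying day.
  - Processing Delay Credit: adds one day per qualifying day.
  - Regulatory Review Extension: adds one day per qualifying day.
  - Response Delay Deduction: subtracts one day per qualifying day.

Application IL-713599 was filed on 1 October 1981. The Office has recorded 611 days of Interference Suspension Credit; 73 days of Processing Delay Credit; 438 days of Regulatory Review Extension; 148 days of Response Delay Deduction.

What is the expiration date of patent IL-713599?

2002-06-01

Base term: filing date + 18 years → 1 October 1999.
Interference Suspension Credit: +611 days → 3 June 2001.
Processing Delay Credit: +73 days → 15 August 2001.
Regulatory Review Extension: +438 days → 27 October 2002.
Response Delay Deduction: −148 days → 1 June 2002.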